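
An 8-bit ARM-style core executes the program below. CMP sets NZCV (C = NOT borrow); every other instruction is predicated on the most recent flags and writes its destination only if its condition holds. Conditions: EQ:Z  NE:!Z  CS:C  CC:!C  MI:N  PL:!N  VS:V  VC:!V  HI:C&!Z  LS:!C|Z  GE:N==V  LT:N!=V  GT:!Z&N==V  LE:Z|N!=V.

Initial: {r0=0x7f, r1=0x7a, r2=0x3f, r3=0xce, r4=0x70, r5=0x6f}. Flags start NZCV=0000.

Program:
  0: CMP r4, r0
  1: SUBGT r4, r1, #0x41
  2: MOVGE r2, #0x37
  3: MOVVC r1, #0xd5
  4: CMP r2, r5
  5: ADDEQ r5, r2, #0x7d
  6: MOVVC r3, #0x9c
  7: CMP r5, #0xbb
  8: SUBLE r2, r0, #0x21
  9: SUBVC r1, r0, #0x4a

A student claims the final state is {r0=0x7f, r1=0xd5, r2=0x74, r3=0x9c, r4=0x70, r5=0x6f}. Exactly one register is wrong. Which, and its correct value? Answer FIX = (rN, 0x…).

FIX = (r2, 0x3f)

[0] flags=1000 → (cmp)
[1] flags=1000 GT?F → skip
[2] flags=1000 GE?F → skip
[3] flags=1000 VC?T → r1=0xd5
[4] flags=1000 → (cmp)
[5] flags=1000 EQ?F → skip
[6] flags=1000 VC?T → r3=0x9c
[7] flags=1001 → (cmp)
[8] flags=1001 LE?F → skip
[9] flags=1001 VC?F → skip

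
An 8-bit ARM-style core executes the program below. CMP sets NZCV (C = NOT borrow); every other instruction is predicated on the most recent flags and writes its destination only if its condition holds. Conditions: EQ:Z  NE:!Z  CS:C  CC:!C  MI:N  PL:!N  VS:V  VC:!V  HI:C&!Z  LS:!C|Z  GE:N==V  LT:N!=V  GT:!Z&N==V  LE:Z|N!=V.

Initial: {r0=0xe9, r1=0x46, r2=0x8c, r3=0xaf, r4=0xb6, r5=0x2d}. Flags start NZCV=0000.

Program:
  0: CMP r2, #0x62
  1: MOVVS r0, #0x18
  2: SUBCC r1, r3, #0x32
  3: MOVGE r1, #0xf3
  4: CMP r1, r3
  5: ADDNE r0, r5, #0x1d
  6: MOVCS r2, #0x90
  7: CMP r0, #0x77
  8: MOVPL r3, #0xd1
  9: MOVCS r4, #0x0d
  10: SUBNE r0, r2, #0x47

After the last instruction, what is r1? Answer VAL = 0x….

VAL = 0x46

[0] flags=0011 → (cmp)
[1] flags=0011 VS?T → r0=0x18
[2] flags=0011 CC?F → skip
[3] flags=0011 GE?F → skip
[4] flags=1001 → (cmp)
[5] flags=1001 NE?T → r0=0x4a
[6] flags=1001 CS?F → skip
[7] flags=1000 → (cmp)
[8] flags=1000 PL?F → skip
[9] flags=1000 CS?F → skip
[10] flags=1000 NE?T → r0=0x45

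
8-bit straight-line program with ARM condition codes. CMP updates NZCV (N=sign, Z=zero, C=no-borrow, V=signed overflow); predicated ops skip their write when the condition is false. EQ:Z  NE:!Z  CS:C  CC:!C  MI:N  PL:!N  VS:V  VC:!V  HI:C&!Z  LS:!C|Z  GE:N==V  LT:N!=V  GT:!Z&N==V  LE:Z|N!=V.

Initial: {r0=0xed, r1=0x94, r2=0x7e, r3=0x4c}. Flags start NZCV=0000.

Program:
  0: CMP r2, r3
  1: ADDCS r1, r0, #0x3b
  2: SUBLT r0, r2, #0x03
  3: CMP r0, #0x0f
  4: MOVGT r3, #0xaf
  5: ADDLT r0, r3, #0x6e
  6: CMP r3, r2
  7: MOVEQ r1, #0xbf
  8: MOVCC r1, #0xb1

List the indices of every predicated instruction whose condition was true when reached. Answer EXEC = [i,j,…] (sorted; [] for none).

EXEC = [1,5,8]

0: ✓ CMP  NZCV=0010
1: ✓ ADDCS  r1←0x28
2: · SUBLT
3: ✓ CMP  NZCV=1010
4: · MOVGT
5: ✓ ADDLT  r0←0xba
6: ✓ CMP  NZCV=1000
7: · MOVEQ
8: ✓ MOVCC  r1←0xb1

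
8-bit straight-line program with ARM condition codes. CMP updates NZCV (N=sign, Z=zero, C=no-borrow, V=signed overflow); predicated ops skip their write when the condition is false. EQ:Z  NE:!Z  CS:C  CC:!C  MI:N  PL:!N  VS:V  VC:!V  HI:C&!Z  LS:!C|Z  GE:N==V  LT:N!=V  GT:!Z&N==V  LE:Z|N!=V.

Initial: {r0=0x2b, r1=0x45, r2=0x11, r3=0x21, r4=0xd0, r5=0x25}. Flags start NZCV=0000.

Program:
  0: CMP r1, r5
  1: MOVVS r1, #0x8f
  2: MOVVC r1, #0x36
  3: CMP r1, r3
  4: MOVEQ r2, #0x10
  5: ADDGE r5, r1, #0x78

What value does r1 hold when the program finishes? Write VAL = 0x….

VAL = 0x36

0: ✓ CMP  NZCV=0010
1: · MOVVS
2: ✓ MOVVC  r1←0x36
3: ✓ CMP  NZCV=0010
4: · MOVEQ
5: ✓ ADDGE  r5←0xae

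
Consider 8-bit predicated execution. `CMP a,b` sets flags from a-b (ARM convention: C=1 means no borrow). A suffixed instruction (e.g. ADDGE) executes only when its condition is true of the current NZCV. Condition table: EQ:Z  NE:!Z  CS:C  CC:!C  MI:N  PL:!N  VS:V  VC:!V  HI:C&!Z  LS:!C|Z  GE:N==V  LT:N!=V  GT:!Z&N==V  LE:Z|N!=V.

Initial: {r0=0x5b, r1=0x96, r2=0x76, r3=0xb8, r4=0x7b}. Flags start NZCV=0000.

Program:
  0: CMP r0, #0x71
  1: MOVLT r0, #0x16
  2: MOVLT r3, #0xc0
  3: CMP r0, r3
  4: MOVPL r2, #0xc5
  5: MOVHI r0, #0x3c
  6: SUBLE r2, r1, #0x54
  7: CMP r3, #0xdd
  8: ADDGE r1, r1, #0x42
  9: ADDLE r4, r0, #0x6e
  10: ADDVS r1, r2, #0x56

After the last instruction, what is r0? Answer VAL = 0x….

VAL = 0x16

0: ✓ CMP  NZCV=1000
1: ✓ MOVLT  r0←0x16
2: ✓ MOVLT  r3←0xc0
3: ✓ CMP  NZCV=0000
4: ✓ MOVPL  r2←0xc5
5: · MOVHI
6: · SUBLE
7: ✓ CMP  NZCV=1000
8: · ADDGE
9: ✓ ADDLE  r4←0x84
10: · ADDVS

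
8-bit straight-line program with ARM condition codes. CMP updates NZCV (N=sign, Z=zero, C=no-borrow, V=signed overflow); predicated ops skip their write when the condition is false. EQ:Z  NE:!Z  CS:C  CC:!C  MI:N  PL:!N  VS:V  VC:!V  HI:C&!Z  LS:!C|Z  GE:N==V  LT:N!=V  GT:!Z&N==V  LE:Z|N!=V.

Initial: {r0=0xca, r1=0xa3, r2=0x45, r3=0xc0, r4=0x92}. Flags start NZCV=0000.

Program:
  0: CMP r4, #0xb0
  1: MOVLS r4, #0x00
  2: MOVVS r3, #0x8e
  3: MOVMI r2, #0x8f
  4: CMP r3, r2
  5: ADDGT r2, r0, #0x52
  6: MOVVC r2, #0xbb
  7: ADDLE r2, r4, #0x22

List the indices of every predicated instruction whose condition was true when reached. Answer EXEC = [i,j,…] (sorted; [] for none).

EXEC = [1,3,5,6]

0: ✓ CMP  NZCV=1000
1: ✓ MOVLS  r4←0x00
2: · MOVVS
3: ✓ MOVMI  r2←0x8f
4: ✓ CMP  NZCV=0010
5: ✓ ADDGT  r2←0x1c
6: ✓ MOVVC  r2←0xbb
7: · ADDLE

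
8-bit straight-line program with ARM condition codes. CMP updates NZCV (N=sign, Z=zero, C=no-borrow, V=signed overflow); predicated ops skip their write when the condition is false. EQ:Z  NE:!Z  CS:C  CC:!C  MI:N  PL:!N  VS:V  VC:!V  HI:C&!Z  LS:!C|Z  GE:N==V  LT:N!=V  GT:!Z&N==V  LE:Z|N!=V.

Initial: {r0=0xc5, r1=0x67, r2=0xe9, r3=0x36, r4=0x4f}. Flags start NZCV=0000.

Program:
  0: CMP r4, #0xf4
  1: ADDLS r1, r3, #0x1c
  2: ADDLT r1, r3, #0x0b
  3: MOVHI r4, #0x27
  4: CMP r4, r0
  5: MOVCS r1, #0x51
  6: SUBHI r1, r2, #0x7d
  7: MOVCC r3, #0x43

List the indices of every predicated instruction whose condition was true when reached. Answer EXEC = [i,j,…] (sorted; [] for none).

0: ✓ CMP  NZCV=0000
1: ✓ ADDLS  r1←0x52
2: · ADDLT
3: · MOVHI
4: ✓ CMP  NZCV=1001
5: · MOVCS
6: · SUBHI
7: ✓ MOVCC  r3←0x43

EXEC = [1,7]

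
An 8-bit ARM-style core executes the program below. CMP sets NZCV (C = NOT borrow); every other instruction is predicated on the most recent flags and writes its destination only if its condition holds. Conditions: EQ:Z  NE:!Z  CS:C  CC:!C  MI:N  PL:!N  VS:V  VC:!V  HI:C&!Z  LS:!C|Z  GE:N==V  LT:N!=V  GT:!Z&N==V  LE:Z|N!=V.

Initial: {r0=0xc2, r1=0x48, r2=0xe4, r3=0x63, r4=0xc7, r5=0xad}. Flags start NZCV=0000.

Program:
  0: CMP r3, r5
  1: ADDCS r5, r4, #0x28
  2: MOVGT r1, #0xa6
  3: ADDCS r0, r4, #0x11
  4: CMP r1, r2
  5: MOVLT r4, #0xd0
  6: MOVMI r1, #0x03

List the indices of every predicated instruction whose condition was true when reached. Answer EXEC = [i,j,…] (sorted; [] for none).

0: ✓ CMP  NZCV=1001
1: · ADDCS
2: ✓ MOVGT  r1←0xa6
3: · ADDCS
4: ✓ CMP  NZCV=1000
5: ✓ MOVLT  r4←0xd0
6: ✓ MOVMI  r1←0x03

EXEC = [2,5,6]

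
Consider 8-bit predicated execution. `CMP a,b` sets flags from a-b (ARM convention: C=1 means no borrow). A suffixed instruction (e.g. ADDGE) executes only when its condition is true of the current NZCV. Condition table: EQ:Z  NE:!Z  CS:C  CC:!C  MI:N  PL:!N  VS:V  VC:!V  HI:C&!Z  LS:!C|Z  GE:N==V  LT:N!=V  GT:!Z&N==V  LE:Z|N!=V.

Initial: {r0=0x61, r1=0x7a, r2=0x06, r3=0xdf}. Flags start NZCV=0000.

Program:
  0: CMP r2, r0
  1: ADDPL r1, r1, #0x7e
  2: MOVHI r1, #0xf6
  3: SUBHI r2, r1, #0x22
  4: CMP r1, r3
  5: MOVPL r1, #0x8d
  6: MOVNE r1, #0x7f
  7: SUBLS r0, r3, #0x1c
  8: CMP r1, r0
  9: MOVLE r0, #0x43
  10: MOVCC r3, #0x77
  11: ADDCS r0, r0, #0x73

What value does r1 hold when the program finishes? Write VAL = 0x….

0: ✓ CMP  NZCV=1000
1: · ADDPL
2: · MOVHI
3: · SUBHI
4: ✓ CMP  NZCV=1001
5: · MOVPL
6: ✓ MOVNE  r1←0x7f
7: ✓ SUBLS  r0←0xc3
8: ✓ CMP  NZCV=1001
9: · MOVLE
10: ✓ MOVCC  r3←0x77
11: · ADDCS

VAL = 0x7f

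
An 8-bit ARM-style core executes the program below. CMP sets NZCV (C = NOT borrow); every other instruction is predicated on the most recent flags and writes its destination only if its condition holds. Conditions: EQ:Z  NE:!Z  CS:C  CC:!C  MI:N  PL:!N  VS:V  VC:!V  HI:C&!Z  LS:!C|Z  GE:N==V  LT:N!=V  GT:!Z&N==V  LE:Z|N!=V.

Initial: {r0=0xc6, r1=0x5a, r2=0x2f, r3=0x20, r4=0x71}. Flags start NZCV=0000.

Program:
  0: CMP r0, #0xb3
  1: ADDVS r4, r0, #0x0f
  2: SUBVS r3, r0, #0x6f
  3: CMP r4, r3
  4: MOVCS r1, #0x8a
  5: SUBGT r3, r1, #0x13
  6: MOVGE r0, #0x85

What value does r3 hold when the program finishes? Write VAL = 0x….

[0] flags=0010 → (cmp)
[1] flags=0010 VS?F → skip
[2] flags=0010 VS?F → skip
[3] flags=0010 → (cmp)
[4] flags=0010 CS?T → r1=0x8a
[5] flags=0010 GT?T → r3=0x77
[6] flags=0010 GE?T → r0=0x85

VAL = 0x77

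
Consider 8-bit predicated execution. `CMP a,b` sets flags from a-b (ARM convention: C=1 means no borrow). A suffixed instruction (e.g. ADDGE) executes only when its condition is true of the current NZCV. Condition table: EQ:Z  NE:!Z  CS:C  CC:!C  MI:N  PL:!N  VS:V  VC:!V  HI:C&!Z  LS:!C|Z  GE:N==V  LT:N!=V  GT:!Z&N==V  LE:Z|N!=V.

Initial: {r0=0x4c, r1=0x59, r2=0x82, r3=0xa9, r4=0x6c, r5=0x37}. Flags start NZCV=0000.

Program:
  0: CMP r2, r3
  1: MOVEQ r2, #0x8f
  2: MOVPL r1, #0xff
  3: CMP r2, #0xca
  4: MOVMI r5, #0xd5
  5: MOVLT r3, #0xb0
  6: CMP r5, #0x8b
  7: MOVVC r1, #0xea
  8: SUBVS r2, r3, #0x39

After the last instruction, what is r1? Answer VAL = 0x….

[0] flags=1000 → (cmp)
[1] flags=1000 EQ?F → skip
[2] flags=1000 PL?F → skip
[3] flags=1000 → (cmp)
[4] flags=1000 MI?T → r5=0xd5
[5] flags=1000 LT?T → r3=0xb0
[6] flags=0010 → (cmp)
[7] flags=0010 VC?T → r1=0xea
[8] flags=0010 VS?F → skip

VAL = 0xea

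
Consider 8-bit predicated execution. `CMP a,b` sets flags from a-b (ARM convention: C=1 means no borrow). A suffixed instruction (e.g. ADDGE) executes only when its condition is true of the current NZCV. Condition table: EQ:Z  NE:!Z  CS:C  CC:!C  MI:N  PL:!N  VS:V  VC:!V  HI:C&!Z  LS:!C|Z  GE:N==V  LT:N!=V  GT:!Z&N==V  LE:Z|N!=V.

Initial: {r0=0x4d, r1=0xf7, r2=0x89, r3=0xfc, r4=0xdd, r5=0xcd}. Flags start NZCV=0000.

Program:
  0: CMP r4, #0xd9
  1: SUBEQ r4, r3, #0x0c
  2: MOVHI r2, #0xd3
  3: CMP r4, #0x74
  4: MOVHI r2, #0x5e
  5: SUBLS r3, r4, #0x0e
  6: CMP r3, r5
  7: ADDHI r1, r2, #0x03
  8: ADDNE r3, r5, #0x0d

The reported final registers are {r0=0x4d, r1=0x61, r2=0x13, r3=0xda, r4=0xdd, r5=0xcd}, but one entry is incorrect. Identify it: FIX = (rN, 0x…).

FIX = (r2, 0x5e)

0: ✓ CMP  NZCV=0010
1: · SUBEQ
2: ✓ MOVHI  r2←0xd3
3: ✓ CMP  NZCV=0011
4: ✓ MOVHI  r2←0x5e
5: · SUBLS
6: ✓ CMP  NZCV=0010
7: ✓ ADDHI  r1←0x61
8: ✓ ADDNE  r3←0xda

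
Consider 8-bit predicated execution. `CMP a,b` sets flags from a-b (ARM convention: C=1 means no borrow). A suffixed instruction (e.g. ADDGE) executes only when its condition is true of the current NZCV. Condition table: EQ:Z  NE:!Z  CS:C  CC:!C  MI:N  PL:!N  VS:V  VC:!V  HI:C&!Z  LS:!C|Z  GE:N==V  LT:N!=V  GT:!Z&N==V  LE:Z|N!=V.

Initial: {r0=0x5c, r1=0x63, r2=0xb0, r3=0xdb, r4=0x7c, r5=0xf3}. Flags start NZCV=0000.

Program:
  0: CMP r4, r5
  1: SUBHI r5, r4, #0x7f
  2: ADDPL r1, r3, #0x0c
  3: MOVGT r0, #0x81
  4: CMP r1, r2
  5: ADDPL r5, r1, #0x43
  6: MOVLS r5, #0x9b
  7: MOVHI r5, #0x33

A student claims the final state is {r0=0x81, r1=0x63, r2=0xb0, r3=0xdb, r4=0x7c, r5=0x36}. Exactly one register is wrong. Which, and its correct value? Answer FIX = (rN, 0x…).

FIX = (r5, 0x9b)

0: ✓ CMP  NZCV=1001
1: · SUBHI
2: · ADDPL
3: ✓ MOVGT  r0←0x81
4: ✓ CMP  NZCV=1001
5: · ADDPL
6: ✓ MOVLS  r5←0x9b
7: · MOVHI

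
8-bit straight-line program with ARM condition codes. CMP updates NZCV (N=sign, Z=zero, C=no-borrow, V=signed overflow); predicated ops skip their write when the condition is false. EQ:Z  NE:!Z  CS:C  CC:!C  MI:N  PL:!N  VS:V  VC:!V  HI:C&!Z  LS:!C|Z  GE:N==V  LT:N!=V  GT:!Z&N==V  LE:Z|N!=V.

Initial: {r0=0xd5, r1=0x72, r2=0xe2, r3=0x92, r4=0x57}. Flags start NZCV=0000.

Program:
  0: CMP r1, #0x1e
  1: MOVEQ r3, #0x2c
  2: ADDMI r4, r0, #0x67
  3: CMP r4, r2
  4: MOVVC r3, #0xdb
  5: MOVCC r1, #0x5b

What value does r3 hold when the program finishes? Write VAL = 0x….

VAL = 0xdb

0: ✓ CMP  NZCV=0010
1: · MOVEQ
2: · ADDMI
3: ✓ CMP  NZCV=0000
4: ✓ MOVVC  r3←0xdb
5: ✓ MOVCC  r1←0x5b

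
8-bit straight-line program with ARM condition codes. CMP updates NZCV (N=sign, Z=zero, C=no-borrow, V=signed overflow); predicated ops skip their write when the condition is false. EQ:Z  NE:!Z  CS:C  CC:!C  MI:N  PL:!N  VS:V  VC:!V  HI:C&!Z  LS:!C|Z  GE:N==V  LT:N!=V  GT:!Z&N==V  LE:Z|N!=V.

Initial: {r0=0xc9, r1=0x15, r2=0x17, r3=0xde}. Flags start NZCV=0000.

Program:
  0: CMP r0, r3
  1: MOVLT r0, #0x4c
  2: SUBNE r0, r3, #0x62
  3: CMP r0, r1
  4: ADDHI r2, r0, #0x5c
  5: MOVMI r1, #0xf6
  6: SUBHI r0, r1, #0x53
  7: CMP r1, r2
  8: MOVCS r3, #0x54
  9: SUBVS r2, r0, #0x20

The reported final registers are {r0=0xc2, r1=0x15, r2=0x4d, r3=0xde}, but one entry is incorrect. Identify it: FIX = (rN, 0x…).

FIX = (r2, 0xd8)

[0] flags=1000 → (cmp)
[1] flags=1000 LT?T → r0=0x4c
[2] flags=1000 NE?T → r0=0x7c
[3] flags=0010 → (cmp)
[4] flags=0010 HI?T → r2=0xd8
[5] flags=0010 MI?F → skip
[6] flags=0010 HI?T → r0=0xc2
[7] flags=0000 → (cmp)
[8] flags=0000 CS?F → skip
[9] flags=0000 VS?F → skip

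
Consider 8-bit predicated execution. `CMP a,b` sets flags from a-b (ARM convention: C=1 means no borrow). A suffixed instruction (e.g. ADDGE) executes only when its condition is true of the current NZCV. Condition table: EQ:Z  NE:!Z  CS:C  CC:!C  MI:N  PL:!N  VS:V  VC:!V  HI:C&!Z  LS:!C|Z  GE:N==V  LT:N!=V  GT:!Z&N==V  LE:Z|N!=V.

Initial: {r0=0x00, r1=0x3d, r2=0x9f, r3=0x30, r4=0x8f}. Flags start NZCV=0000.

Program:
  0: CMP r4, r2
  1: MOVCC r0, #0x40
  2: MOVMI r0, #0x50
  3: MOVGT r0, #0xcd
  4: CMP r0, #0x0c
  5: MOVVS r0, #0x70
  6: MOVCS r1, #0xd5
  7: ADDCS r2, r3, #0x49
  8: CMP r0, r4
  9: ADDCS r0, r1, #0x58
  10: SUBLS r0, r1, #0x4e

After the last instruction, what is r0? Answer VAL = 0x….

0: ✓ CMP  NZCV=1000
1: ✓ MOVCC  r0←0x40
2: ✓ MOVMI  r0←0x50
3: · MOVGT
4: ✓ CMP  NZCV=0010
5: · MOVVS
6: ✓ MOVCS  r1←0xd5
7: ✓ ADDCS  r2←0x79
8: ✓ CMP  NZCV=1001
9: · ADDCS
10: ✓ SUBLS  r0←0x87

VAL = 0x87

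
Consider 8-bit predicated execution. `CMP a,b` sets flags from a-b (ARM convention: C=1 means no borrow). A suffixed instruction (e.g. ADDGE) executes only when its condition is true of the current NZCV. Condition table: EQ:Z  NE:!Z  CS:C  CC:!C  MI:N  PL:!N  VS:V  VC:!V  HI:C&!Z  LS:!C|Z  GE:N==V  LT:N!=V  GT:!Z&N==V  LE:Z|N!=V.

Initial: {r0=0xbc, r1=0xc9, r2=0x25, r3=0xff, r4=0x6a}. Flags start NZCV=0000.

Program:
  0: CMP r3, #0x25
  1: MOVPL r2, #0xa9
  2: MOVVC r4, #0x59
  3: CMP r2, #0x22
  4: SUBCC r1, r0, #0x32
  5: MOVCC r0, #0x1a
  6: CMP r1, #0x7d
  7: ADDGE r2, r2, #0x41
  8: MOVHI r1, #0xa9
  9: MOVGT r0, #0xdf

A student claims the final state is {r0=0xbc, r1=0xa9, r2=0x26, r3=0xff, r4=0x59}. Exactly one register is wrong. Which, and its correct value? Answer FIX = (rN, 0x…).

FIX = (r2, 0x25)

[0] flags=1010 → (cmp)
[1] flags=1010 PL?F → skip
[2] flags=1010 VC?T → r4=0x59
[3] flags=0010 → (cmp)
[4] flags=0010 CC?F → skip
[5] flags=0010 CC?F → skip
[6] flags=0011 → (cmp)
[7] flags=0011 GE?F → skip
[8] flags=0011 HI?T → r1=0xa9
[9] flags=0011 GT?F → skip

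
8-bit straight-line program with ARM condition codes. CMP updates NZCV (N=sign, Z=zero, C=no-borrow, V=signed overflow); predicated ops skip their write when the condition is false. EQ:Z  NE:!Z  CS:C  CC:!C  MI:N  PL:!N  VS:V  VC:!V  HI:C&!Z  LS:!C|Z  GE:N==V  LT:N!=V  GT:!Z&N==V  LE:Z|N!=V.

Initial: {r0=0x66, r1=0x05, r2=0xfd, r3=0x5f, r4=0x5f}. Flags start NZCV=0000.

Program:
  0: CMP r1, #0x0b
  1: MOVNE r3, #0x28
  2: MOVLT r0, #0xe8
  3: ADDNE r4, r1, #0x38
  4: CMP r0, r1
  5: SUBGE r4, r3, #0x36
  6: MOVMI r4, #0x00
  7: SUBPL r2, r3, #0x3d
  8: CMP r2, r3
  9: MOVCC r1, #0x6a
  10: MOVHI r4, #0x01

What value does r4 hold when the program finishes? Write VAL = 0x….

VAL = 0x01

[0] flags=1000 → (cmp)
[1] flags=1000 NE?T → r3=0x28
[2] flags=1000 LT?T → r0=0xe8
[3] flags=1000 NE?T → r4=0x3d
[4] flags=1010 → (cmp)
[5] flags=1010 GE?F → skip
[6] flags=1010 MI?T → r4=0x00
[7] flags=1010 PL?F → skip
[8] flags=1010 → (cmp)
[9] flags=1010 CC?F → skip
[10] flags=1010 HI?T → r4=0x01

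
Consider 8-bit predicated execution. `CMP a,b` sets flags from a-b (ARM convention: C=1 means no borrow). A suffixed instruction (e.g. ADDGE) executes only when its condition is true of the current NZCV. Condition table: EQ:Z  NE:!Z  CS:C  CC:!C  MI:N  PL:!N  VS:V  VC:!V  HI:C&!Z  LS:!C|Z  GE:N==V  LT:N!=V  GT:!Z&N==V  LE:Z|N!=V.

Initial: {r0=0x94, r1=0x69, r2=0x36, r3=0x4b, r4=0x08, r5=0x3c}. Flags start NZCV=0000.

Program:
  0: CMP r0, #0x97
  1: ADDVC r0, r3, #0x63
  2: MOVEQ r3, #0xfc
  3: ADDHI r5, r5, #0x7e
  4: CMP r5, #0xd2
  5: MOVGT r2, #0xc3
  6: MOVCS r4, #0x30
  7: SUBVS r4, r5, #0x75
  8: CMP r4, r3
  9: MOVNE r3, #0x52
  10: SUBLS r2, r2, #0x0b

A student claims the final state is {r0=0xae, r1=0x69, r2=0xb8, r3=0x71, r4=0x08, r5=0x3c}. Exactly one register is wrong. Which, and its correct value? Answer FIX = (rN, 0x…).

FIX = (r3, 0x52)

[0] flags=1000 → (cmp)
[1] flags=1000 VC?T → r0=0xae
[2] flags=1000 EQ?F → skip
[3] flags=1000 HI?F → skip
[4] flags=0000 → (cmp)
[5] flags=0000 GT?T → r2=0xc3
[6] flags=0000 CS?F → skip
[7] flags=0000 VS?F → skip
[8] flags=1000 → (cmp)
[9] flags=1000 NE?T → r3=0x52
[10] flags=1000 LS?T → r2=0xb8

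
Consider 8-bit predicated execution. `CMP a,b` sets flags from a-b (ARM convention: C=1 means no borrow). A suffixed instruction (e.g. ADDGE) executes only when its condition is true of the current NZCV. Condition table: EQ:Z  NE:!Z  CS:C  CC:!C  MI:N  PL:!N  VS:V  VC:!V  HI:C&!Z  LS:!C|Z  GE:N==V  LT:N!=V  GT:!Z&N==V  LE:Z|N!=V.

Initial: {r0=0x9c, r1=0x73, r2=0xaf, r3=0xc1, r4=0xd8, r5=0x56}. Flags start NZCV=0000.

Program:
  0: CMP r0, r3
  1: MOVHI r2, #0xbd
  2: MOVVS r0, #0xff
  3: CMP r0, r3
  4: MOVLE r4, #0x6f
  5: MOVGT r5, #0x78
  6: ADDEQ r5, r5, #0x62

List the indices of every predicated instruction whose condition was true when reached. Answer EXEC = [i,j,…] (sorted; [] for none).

EXEC = [4]

0: ✓ CMP  NZCV=1000
1: · MOVHI
2: · MOVVS
3: ✓ CMP  NZCV=1000
4: ✓ MOVLE  r4←0x6f
5: · MOVGT
6: · ADDEQ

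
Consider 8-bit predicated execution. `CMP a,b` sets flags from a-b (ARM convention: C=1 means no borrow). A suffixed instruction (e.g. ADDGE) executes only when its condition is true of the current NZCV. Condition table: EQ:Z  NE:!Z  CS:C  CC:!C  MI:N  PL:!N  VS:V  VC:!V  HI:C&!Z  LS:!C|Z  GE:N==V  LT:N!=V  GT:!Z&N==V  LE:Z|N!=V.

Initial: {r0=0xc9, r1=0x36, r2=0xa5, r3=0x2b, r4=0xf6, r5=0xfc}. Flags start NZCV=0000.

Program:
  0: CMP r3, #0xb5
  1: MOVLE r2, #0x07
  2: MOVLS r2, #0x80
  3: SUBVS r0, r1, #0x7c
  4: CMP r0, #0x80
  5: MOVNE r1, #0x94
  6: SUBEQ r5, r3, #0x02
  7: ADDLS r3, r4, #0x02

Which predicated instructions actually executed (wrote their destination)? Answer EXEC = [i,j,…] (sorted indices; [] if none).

0: ✓ CMP  NZCV=0000
1: · MOVLE
2: ✓ MOVLS  r2←0x80
3: · SUBVS
4: ✓ CMP  NZCV=0010
5: ✓ MOVNE  r1←0x94
6: · SUBEQ
7: · ADDLS

EXEC = [2,5]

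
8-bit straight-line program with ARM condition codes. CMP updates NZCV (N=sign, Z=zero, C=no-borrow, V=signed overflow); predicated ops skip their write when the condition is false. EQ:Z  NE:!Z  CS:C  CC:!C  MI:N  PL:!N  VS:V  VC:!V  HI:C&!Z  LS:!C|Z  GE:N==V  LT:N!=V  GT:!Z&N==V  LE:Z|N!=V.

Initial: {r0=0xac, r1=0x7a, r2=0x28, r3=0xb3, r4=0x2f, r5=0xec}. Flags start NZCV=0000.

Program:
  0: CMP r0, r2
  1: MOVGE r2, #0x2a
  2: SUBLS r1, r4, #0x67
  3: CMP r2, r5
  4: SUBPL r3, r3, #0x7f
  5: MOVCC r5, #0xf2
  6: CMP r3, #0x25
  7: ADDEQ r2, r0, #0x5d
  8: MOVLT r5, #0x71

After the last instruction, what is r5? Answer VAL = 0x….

[0] flags=1010 → (cmp)
[1] flags=1010 GE?F → skip
[2] flags=1010 LS?F → skip
[3] flags=0000 → (cmp)
[4] flags=0000 PL?T → r3=0x34
[5] flags=0000 CC?T → r5=0xf2
[6] flags=0010 → (cmp)
[7] flags=0010 EQ?F → skip
[8] flags=0010 LT?F → skip

VAL = 0xf2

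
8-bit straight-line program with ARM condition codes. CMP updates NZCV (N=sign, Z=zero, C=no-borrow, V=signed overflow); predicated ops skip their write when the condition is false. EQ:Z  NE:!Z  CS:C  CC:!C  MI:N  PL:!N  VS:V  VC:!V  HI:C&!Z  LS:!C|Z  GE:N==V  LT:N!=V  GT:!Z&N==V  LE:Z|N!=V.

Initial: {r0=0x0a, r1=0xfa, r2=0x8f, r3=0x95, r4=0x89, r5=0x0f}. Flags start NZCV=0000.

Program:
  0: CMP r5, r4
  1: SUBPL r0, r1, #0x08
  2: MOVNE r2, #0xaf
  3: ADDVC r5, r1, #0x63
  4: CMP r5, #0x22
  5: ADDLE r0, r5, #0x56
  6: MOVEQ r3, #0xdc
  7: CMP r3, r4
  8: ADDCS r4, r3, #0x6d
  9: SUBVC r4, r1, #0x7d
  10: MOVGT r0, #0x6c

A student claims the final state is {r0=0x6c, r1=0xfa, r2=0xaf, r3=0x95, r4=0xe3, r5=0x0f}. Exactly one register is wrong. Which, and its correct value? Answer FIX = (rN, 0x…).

[0] flags=1001 → (cmp)
[1] flags=1001 PL?F → skip
[2] flags=1001 NE?T → r2=0xaf
[3] flags=1001 VC?F → skip
[4] flags=1000 → (cmp)
[5] flags=1000 LE?T → r0=0x65
[6] flags=1000 EQ?F → skip
[7] flags=0010 → (cmp)
[8] flags=0010 CS?T → r4=0x02
[9] flags=0010 VC?T → r4=0x7d
[10] flags=0010 GT?T → r0=0x6c

FIX = (r4, 0x7d)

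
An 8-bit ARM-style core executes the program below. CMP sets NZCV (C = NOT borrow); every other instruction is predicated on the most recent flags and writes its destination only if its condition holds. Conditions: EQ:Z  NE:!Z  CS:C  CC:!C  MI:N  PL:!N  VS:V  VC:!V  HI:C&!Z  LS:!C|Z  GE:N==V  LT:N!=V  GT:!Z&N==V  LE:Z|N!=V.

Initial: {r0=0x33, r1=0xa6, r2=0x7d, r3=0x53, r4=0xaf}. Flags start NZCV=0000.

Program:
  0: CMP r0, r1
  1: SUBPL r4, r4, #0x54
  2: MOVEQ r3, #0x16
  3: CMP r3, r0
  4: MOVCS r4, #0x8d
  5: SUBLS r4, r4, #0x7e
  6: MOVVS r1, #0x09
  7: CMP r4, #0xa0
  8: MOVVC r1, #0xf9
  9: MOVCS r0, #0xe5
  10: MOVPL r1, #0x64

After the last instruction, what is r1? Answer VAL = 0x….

0: ✓ CMP  NZCV=1001
1: · SUBPL
2: · MOVEQ
3: ✓ CMP  NZCV=0010
4: ✓ MOVCS  r4←0x8d
5: · SUBLS
6: · MOVVS
7: ✓ CMP  NZCV=1000
8: ✓ MOVVC  r1←0xf9
9: · MOVCS
10: · MOVPL

VAL = 0xf9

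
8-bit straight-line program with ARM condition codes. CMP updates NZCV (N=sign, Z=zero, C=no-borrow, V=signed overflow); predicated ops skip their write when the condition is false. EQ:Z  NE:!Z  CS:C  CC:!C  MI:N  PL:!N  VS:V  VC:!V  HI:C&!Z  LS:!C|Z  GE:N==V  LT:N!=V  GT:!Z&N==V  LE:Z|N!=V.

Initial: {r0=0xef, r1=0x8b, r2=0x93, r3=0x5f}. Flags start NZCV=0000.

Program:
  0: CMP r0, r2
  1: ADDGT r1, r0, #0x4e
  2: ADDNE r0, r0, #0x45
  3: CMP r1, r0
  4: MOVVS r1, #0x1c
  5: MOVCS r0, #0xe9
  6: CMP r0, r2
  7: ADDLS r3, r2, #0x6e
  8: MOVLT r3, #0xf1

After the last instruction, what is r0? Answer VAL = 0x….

VAL = 0xe9

0: ✓ CMP  NZCV=0010
1: ✓ ADDGT  r1←0x3d
2: ✓ ADDNE  r0←0x34
3: ✓ CMP  NZCV=0010
4: · MOVVS
5: ✓ MOVCS  r0←0xe9
6: ✓ CMP  NZCV=0010
7: · ADDLS
8: · MOVLT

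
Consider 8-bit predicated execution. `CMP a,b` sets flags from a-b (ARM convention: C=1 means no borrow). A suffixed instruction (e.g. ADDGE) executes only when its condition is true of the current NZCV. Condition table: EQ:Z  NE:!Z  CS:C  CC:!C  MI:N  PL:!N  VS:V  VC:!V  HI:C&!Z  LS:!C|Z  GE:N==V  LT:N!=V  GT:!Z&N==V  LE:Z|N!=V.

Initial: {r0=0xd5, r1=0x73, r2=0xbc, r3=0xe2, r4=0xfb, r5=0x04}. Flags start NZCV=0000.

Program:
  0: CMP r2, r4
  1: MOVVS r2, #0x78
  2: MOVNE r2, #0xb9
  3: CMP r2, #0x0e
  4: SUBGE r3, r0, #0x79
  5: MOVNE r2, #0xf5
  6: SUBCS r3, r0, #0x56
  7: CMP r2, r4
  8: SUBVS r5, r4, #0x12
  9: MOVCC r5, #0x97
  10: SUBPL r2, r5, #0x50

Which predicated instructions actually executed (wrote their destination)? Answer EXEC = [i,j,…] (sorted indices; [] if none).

[0] flags=1000 → (cmp)
[1] flags=1000 VS?F → skip
[2] flags=1000 NE?T → r2=0xb9
[3] flags=1010 → (cmp)
[4] flags=1010 GE?F → skip
[5] flags=1010 NE?T → r2=0xf5
[6] flags=1010 CS?T → r3=0x7f
[7] flags=1000 → (cmp)
[8] flags=1000 VS?F → skip
[9] flags=1000 CC?T → r5=0x97
[10] flags=1000 PL?F → skip

EXEC = [2,5,6,9]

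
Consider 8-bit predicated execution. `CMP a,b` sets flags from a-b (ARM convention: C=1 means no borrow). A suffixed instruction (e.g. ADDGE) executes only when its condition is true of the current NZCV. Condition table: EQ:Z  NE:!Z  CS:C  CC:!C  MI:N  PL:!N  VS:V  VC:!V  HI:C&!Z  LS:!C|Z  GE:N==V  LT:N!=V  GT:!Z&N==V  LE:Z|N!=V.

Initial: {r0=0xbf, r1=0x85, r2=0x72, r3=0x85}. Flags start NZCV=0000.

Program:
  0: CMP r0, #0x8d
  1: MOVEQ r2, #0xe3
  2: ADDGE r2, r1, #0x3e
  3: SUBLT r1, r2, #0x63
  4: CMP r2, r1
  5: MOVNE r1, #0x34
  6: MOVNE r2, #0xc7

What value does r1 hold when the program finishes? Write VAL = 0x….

0: ✓ CMP  NZCV=0010
1: · MOVEQ
2: ✓ ADDGE  r2←0xc3
3: · SUBLT
4: ✓ CMP  NZCV=0010
5: ✓ MOVNE  r1←0x34
6: ✓ MOVNE  r2←0xc7

VAL = 0x34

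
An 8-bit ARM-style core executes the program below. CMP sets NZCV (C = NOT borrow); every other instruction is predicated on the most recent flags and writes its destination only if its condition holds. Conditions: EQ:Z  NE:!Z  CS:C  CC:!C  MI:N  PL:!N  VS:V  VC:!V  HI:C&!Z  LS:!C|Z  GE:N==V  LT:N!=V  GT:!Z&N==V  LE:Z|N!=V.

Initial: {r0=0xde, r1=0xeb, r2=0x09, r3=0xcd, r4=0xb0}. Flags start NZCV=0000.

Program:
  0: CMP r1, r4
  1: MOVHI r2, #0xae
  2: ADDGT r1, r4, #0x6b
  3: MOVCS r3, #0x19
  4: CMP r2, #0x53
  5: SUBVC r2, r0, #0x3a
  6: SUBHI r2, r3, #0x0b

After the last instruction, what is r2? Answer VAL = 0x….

VAL = 0x0e

[0] flags=0010 → (cmp)
[1] flags=0010 HI?T → r2=0xae
[2] flags=0010 GT?T → r1=0x1b
[3] flags=0010 CS?T → r3=0x19
[4] flags=0011 → (cmp)
[5] flags=0011 VC?F → skip
[6] flags=0011 HI?T → r2=0x0e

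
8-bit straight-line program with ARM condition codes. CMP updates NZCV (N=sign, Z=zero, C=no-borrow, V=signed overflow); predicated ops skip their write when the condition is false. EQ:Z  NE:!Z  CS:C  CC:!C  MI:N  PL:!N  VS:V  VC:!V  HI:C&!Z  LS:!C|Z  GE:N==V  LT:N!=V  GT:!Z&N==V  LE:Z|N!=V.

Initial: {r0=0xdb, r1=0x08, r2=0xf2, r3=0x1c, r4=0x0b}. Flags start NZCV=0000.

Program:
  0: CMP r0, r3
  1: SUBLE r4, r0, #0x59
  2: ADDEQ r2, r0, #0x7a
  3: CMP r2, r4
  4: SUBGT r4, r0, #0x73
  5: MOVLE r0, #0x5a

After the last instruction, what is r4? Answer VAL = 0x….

VAL = 0x68

[0] flags=1010 → (cmp)
[1] flags=1010 LE?T → r4=0x82
[2] flags=1010 EQ?F → skip
[3] flags=0010 → (cmp)
[4] flags=0010 GT?T → r4=0x68
[5] flags=0010 LE?F → skip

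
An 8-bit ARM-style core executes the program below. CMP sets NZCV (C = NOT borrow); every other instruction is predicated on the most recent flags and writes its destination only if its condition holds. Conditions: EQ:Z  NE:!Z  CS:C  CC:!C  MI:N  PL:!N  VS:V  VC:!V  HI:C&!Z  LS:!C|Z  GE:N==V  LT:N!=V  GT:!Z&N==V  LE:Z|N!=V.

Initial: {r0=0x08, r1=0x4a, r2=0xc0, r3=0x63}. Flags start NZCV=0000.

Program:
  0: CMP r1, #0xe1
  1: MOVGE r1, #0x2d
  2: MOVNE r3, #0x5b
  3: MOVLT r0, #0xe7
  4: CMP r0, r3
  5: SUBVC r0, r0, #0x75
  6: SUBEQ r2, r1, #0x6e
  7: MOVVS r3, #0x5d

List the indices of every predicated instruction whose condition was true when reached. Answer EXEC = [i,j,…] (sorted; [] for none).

EXEC = [1,2,5]

0: ✓ CMP  NZCV=0000
1: ✓ MOVGE  r1←0x2d
2: ✓ MOVNE  r3←0x5b
3: · MOVLT
4: ✓ CMP  NZCV=1000
5: ✓ SUBVC  r0←0x93
6: · SUBEQ
7: · MOVVS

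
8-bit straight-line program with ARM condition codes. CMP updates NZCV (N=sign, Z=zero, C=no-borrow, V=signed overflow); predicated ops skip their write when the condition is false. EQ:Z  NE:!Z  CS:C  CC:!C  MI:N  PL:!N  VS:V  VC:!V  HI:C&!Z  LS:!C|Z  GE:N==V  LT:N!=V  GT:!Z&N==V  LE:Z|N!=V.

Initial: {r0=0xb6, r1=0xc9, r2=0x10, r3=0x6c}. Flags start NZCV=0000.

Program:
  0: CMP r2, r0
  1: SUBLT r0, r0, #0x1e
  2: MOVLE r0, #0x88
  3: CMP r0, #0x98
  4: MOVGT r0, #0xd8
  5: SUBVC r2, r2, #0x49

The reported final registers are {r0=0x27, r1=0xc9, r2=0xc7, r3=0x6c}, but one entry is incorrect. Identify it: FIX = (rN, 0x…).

0: ✓ CMP  NZCV=0000
1: · SUBLT
2: · MOVLE
3: ✓ CMP  NZCV=0010
4: ✓ MOVGT  r0←0xd8
5: ✓ SUBVC  r2←0xc7

FIX = (r0, 0xd8)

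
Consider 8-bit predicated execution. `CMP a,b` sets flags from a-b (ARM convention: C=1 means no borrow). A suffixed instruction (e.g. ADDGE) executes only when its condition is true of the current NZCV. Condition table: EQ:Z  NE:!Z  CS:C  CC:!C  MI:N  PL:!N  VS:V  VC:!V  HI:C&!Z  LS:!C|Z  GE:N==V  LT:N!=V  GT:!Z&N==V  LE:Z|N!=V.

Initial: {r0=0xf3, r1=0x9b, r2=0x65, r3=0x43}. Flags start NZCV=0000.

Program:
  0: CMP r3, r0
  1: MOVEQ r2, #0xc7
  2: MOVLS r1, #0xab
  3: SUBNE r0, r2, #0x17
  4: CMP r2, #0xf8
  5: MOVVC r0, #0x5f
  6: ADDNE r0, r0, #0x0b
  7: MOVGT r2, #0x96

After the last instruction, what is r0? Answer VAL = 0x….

[0] flags=0000 → (cmp)
[1] flags=0000 EQ?F → skip
[2] flags=0000 LS?T → r1=0xab
[3] flags=0000 NE?T → r0=0x4e
[4] flags=0000 → (cmp)
[5] flags=0000 VC?T → r0=0x5f
[6] flags=0000 NE?T → r0=0x6a
[7] flags=0000 GT?T → r2=0x96

VAL = 0x6a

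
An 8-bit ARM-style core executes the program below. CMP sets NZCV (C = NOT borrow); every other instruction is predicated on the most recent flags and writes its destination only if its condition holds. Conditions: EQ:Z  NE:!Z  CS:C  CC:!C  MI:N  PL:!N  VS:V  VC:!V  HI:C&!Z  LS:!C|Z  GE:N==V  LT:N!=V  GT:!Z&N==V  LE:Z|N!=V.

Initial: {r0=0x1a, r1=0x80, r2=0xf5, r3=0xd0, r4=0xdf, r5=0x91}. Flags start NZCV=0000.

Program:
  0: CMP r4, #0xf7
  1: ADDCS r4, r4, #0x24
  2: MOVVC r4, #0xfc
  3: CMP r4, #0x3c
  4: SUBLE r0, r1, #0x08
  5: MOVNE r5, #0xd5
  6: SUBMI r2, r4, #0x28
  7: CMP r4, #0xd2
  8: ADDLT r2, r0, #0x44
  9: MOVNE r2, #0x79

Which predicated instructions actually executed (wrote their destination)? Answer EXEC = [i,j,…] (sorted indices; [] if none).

0: ✓ CMP  NZCV=1000
1: · ADDCS
2: ✓ MOVVC  r4←0xfc
3: ✓ CMP  NZCV=1010
4: ✓ SUBLE  r0←0x78
5: ✓ MOVNE  r5←0xd5
6: ✓ SUBMI  r2←0xd4
7: ✓ CMP  NZCV=0010
8: · ADDLT
9: ✓ MOVNE  r2←0x79

EXEC = [2,4,5,6,9]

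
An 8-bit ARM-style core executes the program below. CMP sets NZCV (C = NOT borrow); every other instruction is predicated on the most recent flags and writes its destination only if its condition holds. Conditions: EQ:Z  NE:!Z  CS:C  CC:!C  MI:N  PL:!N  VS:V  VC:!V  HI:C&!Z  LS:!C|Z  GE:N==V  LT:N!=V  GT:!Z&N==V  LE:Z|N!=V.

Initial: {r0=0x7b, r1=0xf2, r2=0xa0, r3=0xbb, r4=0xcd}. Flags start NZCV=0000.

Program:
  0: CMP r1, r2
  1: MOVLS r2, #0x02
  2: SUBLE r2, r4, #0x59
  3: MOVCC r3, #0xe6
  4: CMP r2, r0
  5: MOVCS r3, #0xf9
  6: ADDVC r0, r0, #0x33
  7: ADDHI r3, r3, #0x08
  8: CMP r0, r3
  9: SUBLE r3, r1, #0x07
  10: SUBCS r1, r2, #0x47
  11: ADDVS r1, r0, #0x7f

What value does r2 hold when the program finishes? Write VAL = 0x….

[0] flags=0010 → (cmp)
[1] flags=0010 LS?F → skip
[2] flags=0010 LE?F → skip
[3] flags=0010 CC?F → skip
[4] flags=0011 → (cmp)
[5] flags=0011 CS?T → r3=0xf9
[6] flags=0011 VC?F → skip
[7] flags=0011 HI?T → r3=0x01
[8] flags=0010 → (cmp)
[9] flags=0010 LE?F → skip
[10] flags=0010 CS?T → r1=0x59
[11] flags=0010 VS?F → skip

VAL = 0xa0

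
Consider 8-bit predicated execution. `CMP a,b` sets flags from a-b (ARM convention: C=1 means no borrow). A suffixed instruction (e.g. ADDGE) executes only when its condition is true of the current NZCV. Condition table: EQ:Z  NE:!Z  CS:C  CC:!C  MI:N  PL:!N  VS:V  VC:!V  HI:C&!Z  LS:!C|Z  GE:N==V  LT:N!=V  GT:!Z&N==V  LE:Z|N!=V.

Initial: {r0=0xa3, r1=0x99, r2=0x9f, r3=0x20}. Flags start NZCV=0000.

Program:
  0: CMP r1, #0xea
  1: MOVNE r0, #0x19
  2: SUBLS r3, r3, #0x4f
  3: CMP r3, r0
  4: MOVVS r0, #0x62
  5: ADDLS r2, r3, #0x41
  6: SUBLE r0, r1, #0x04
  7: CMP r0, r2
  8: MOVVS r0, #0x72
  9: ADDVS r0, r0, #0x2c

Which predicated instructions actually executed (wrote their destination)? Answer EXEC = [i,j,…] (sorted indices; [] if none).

EXEC = [1,2,6]

[0] flags=1000 → (cmp)
[1] flags=1000 NE?T → r0=0x19
[2] flags=1000 LS?T → r3=0xd1
[3] flags=1010 → (cmp)
[4] flags=1010 VS?F → skip
[5] flags=1010 LS?F → skip
[6] flags=1010 LE?T → r0=0x95
[7] flags=1000 → (cmp)
[8] flags=1000 VS?F → skip
[9] flags=1000 VS?F → skip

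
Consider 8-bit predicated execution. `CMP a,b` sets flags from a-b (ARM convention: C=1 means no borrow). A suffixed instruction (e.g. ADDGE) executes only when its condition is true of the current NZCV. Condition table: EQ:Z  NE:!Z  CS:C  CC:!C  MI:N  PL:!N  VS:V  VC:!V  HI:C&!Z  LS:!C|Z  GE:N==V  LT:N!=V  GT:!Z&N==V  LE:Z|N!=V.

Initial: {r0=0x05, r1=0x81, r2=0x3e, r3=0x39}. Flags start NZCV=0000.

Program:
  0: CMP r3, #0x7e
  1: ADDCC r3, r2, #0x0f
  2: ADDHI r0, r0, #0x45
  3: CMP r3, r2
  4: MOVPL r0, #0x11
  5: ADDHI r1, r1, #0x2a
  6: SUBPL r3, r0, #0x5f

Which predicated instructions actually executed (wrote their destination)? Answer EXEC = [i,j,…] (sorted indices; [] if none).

0: ✓ CMP  NZCV=1000
1: ✓ ADDCC  r3←0x4d
2: · ADDHI
3: ✓ CMP  NZCV=0010
4: ✓ MOVPL  r0←0x11
5: ✓ ADDHI  r1←0xab
6: ✓ SUBPL  r3←0xb2

EXEC = [1,4,5,6]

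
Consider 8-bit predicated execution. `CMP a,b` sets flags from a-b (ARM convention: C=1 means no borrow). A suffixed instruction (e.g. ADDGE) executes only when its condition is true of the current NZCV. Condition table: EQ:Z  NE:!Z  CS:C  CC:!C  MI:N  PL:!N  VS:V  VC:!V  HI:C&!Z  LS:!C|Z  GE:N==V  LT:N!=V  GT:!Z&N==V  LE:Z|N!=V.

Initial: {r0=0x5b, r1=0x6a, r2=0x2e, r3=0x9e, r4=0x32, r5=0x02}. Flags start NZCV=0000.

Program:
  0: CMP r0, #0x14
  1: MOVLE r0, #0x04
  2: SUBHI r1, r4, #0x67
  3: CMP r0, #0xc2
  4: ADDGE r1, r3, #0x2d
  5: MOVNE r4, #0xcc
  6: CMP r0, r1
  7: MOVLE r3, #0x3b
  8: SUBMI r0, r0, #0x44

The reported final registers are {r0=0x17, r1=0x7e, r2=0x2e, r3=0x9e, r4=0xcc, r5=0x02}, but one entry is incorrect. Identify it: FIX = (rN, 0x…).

[0] flags=0010 → (cmp)
[1] flags=0010 LE?F → skip
[2] flags=0010 HI?T → r1=0xcb
[3] flags=1001 → (cmp)
[4] flags=1001 GE?T → r1=0xcb
[5] flags=1001 NE?T → r4=0xcc
[6] flags=1001 → (cmp)
[7] flags=1001 LE?F → skip
[8] flags=1001 MI?T → r0=0x17

FIX = (r1, 0xcb)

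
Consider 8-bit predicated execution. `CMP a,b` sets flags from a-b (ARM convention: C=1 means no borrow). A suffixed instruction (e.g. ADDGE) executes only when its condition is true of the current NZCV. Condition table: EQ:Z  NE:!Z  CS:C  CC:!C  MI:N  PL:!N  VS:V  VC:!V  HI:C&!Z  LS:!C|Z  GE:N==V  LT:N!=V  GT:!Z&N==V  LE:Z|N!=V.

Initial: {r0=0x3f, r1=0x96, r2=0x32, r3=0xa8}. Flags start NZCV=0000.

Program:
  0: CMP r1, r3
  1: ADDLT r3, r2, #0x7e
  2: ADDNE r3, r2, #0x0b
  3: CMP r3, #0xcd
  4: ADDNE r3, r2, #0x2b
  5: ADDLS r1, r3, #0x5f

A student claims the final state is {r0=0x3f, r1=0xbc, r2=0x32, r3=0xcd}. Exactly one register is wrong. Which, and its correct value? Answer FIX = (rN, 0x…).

0: ✓ CMP  NZCV=1000
1: ✓ ADDLT  r3←0xb0
2: ✓ ADDNE  r3←0x3d
3: ✓ CMP  NZCV=0000
4: ✓ ADDNE  r3←0x5d
5: ✓ ADDLS  r1←0xbc

FIX = (r3, 0x5d)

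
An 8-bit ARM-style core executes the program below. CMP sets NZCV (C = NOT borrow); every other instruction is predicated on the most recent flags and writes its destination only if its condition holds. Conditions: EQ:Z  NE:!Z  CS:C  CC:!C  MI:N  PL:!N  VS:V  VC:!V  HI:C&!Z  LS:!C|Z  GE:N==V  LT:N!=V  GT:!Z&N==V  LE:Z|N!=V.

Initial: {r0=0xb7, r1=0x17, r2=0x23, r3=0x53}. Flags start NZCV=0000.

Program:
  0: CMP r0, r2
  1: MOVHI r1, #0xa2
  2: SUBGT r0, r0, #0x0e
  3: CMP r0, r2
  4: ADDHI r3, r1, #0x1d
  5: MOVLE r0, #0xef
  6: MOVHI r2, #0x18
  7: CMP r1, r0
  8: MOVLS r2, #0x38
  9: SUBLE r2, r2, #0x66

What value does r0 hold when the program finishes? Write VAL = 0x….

[0] flags=1010 → (cmp)
[1] flags=1010 HI?T → r1=0xa2
[2] flags=1010 GT?F → skip
[3] flags=1010 → (cmp)
[4] flags=1010 HI?T → r3=0xbf
[5] flags=1010 LE?T → r0=0xef
[6] flags=1010 HI?T → r2=0x18
[7] flags=1000 → (cmp)
[8] flags=1000 LS?T → r2=0x38
[9] flags=1000 LE?T → r2=0xd2

VAL = 0xef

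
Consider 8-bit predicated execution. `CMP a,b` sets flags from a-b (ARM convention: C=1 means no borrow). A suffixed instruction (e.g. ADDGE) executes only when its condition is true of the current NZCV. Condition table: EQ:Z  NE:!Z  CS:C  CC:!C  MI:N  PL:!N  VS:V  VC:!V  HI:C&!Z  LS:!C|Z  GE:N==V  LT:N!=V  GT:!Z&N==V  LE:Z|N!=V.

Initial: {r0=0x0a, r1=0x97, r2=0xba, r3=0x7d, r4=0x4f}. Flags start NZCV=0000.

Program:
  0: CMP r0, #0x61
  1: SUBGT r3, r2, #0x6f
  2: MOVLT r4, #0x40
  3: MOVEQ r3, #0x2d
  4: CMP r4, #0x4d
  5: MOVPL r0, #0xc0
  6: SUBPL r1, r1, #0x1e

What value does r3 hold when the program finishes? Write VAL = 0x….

[0] flags=1000 → (cmp)
[1] flags=1000 GT?F → skip
[2] flags=1000 LT?T → r4=0x40
[3] flags=1000 EQ?F → skip
[4] flags=1000 → (cmp)
[5] flags=1000 PL?F → skip
[6] flags=1000 PL?F → skip

VAL = 0x7d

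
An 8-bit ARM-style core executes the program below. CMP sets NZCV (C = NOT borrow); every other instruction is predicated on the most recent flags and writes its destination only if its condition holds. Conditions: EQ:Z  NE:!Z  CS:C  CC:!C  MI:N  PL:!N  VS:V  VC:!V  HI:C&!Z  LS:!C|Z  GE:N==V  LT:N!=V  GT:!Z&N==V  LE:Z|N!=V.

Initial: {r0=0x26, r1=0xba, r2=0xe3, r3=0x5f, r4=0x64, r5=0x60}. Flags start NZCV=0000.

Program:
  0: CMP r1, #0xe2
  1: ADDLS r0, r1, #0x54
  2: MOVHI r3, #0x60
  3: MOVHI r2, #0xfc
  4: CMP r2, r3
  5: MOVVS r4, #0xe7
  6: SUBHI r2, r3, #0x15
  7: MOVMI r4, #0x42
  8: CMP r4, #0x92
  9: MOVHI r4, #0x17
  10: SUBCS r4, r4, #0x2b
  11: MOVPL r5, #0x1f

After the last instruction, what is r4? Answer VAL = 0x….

[0] flags=1000 → (cmp)
[1] flags=1000 LS?T → r0=0x0e
[2] flags=1000 HI?F → skip
[3] flags=1000 HI?F → skip
[4] flags=1010 → (cmp)
[5] flags=1010 VS?F → skip
[6] flags=1010 HI?T → r2=0x4a
[7] flags=1010 MI?T → r4=0x42
[8] flags=1001 → (cmp)
[9] flags=1001 HI?F → skip
[10] flags=1001 CS?F → skip
[11] flags=1001 PL?F → skip

VAL = 0x42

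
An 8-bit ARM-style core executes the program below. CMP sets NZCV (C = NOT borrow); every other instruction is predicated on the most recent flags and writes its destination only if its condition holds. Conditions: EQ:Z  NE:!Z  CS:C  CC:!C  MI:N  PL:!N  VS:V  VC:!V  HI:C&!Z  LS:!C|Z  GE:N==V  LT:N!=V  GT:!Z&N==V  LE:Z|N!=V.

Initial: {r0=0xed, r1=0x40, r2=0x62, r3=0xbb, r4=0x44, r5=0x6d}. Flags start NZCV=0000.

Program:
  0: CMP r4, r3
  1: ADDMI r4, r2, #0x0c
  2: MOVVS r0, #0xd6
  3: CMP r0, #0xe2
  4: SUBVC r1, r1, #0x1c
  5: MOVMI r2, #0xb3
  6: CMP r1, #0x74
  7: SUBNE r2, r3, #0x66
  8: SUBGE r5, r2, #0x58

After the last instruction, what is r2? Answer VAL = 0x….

VAL = 0x55

0: ✓ CMP  NZCV=1001
1: ✓ ADDMI  r4←0x6e
2: ✓ MOVVS  r0←0xd6
3: ✓ CMP  NZCV=1000
4: ✓ SUBVC  r1←0x24
5: ✓ MOVMI  r2←0xb3
6: ✓ CMP  NZCV=1000
7: ✓ SUBNE  r2←0x55
8: · SUBGE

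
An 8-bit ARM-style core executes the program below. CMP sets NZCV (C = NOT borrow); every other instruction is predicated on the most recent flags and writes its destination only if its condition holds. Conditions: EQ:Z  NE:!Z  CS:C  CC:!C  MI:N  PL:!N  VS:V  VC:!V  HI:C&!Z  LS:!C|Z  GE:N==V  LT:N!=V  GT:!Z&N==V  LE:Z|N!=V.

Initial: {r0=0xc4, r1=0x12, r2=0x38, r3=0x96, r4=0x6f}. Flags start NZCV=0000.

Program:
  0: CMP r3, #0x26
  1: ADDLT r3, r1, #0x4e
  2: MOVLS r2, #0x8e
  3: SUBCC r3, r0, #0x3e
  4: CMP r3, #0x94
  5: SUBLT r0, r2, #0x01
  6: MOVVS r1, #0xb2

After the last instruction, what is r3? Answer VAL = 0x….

[0] flags=0011 → (cmp)
[1] flags=0011 LT?T → r3=0x60
[2] flags=0011 LS?F → skip
[3] flags=0011 CC?F → skip
[4] flags=1001 → (cmp)
[5] flags=1001 LT?F → skip
[6] flags=1001 VS?T → r1=0xb2

VAL = 0x60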